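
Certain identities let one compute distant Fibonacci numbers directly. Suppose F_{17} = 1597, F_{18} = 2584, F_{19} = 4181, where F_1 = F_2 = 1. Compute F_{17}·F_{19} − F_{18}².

1597·4181 − 2584² = 6677057 − 6677056 = 1. (Cassini's identity: F_{k−1}F_{k+1} − F_k² = (−1)^k.)

1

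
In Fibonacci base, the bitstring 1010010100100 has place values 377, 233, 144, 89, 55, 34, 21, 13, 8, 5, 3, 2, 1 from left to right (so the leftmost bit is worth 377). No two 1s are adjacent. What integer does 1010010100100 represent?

Summing the place values of the 1 bits: 377 + 144 + 34 + 13 + 3 = 571.

571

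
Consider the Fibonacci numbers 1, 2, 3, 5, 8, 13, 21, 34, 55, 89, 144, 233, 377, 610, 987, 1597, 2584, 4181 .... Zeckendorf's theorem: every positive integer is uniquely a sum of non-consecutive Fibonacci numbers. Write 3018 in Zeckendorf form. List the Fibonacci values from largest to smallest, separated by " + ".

2584 + 377 + 55 + 2

3018 − 2584 = 434
434 − 377 = 57
57 − 55 = 2
2 − 2 = 0
So 3018 = 2584 + 377 + 55 + 2, with no two terms consecutive in the sequence.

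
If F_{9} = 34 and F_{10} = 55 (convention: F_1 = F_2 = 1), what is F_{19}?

By F_{2k+1} = F_k² + F_{k+1}²: F_{19} = 34² + 55² = 1156 + 3025 = 4181.

4181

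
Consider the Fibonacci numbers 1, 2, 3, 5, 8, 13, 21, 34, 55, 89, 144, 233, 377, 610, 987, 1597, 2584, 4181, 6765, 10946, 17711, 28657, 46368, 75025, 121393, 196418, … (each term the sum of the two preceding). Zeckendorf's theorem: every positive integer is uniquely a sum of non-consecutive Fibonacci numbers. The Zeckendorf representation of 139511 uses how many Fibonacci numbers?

6

139511 − 121393 = 18118
18118 − 17711 = 407
407 − 377 = 30
30 − 21 = 9
9 − 8 = 1
1 − 1 = 0
139511 = 121393 + 17711 + 377 + 21 + 8 + 1, which has 6 terms.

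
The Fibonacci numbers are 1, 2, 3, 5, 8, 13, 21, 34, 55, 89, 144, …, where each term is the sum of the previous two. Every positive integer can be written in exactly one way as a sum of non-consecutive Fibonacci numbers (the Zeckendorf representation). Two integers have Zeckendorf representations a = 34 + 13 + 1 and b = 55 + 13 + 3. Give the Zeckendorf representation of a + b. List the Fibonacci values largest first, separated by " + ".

89 + 21 + 8 + 1

The two numbers are 48 and 71, so their sum is 119.
take 89 (≤ 119); 119 − 89 = 30
take 21 (≤ 30); 30 − 21 = 9
take 8 (≤ 9); 9 − 8 = 1
take 1 (≤ 1); 1 − 1 = 0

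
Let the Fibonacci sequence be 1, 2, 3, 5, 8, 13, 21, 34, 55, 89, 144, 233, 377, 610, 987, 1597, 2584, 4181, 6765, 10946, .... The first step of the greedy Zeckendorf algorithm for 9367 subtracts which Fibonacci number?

6765

6765 ≤ 9367 < 10946, so the largest Fibonacci number not exceeding 9367 is 6765.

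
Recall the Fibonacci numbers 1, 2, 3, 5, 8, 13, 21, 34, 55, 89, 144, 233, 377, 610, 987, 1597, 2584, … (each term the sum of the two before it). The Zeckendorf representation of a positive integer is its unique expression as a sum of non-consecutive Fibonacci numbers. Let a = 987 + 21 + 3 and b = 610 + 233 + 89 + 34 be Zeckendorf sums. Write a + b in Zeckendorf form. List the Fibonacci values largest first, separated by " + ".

The two numbers are 1011 and 966, so their sum is 1977.
take 1597 (≤ 1977); 1977 − 1597 = 380
take 377 (≤ 380); 380 − 377 = 3
take 3 (≤ 3); 3 − 3 = 0

1597 + 377 + 3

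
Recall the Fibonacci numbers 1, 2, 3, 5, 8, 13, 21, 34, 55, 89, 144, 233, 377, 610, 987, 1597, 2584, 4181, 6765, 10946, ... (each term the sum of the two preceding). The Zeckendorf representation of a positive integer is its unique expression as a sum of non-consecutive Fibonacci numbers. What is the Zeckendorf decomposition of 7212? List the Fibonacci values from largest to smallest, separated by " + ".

6765 + 377 + 55 + 13 + 2

largest Fibonacci ≤ 7212 is 6765; 7212 − 6765 = 447
largest Fibonacci ≤ 447 is 377; 447 − 377 = 70
largest Fibonacci ≤ 70 is 55; 70 − 55 = 15
largest Fibonacci ≤ 15 is 13; 15 − 13 = 2
largest Fibonacci ≤ 2 is 2; 2 − 2 = 0
So 7212 = 6765 + 377 + 55 + 13 + 2, with no two terms consecutive in the sequence.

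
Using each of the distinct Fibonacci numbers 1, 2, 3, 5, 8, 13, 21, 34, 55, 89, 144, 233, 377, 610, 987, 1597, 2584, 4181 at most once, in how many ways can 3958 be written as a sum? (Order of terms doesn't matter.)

Starting from the Zeckendorf form and repeatedly splitting a term F_k into F_{k−1} + F_{k−2} (when neither is already used) reaches every representation.
3958 = 2584+987+377+8+2 = 2584+987+377+5+3+2 = 2584+987+233+144+8+2 = 2584+987+233+144+5+3+2 = … (19 more), for 23 in all.

23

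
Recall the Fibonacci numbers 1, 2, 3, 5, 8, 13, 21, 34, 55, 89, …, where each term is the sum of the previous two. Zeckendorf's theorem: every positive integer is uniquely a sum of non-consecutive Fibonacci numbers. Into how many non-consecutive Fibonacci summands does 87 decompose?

take 55 (≤ 87); 87 − 55 = 32
take 21 (≤ 32); 32 − 21 = 11
take 8 (≤ 11); 11 − 8 = 3
take 3 (≤ 3); 3 − 3 = 0
87 = 55 + 21 + 8 + 3, which has 4 terms.

4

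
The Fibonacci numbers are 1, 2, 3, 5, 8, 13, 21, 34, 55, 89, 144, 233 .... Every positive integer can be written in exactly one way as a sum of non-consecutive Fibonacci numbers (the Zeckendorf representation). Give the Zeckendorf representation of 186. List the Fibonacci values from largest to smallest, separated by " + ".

144 + 34 + 8

largest Fibonacci ≤ 186 is 144; 186 − 144 = 42
largest Fibonacci ≤ 42 is 34; 42 − 34 = 8
largest Fibonacci ≤ 8 is 8; 8 − 8 = 0
So 186 = 144 + 34 + 8, with no two terms consecutive in the sequence.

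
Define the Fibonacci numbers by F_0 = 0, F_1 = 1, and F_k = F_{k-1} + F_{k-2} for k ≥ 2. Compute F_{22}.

17711

Iterating the recurrence up to F_{18} = 2584 and F_{17} = 1597:
F_{19} = F_{18} + F_{17} = 2584 + 1597 = 4181
F_{20} = F_{19} + F_{18} = 4181 + 2584 = 6765
F_{21} = F_{20} + F_{19} = 6765 + 4181 = 10946
F_{22} = F_{21} + F_{20} = 10946 + 6765 = 17711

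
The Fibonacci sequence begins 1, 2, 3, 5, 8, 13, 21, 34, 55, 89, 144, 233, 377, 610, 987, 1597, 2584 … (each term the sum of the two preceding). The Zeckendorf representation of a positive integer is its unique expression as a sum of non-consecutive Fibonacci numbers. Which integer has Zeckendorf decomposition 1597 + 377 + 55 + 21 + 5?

1597 + 377 + 55 + 21 + 5 = 2055.

2055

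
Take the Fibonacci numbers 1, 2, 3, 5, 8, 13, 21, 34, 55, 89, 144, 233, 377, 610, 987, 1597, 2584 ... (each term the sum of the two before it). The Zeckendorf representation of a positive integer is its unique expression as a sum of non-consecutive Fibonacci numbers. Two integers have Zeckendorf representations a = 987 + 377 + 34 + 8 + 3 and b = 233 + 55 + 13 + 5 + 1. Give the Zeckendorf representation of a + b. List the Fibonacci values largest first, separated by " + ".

The two numbers are 1409 and 307, so their sum is 1716.
largest Fibonacci ≤ 1716 is 1597; 1716 − 1597 = 119
largest Fibonacci ≤ 119 is 89; 119 − 89 = 30
largest Fibonacci ≤ 30 is 21; 30 − 21 = 9
largest Fibonacci ≤ 9 is 8; 9 − 8 = 1
largest Fibonacci ≤ 1 is 1; 1 − 1 = 0

1597 + 89 + 21 + 8 + 1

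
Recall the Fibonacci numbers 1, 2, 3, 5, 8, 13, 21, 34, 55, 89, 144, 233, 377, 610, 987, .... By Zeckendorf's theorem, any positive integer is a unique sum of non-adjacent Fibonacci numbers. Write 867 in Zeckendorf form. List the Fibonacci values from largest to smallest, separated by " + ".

610 + 233 + 21 + 3

Greedy algorithm:
take 610 (≤ 867); 867 − 610 = 257
take 233 (≤ 257); 257 − 233 = 24
take 21 (≤ 24); 24 − 21 = 3
take 3 (≤ 3); 3 − 3 = 0
So 867 = 610 + 233 + 21 + 3, with no two terms consecutive in the sequence.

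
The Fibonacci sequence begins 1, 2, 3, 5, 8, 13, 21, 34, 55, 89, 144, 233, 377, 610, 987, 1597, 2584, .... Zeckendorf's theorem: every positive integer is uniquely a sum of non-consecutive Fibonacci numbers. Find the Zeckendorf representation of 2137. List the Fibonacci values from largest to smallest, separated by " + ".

1597 + 377 + 144 + 13 + 5 + 1

Repeatedly subtract the largest Fibonacci number that fits:
largest Fibonacci ≤ 2137 is 1597; 2137 − 1597 = 540
largest Fibonacci ≤ 540 is 377; 540 − 377 = 163
largest Fibonacci ≤ 163 is 144; 163 − 144 = 19
largest Fibonacci ≤ 19 is 13; 19 − 13 = 6
largest Fibonacci ≤ 6 is 5; 6 − 5 = 1
largest Fibonacci ≤ 1 is 1; 1 − 1 = 0
So 2137 = 1597 + 377 + 144 + 13 + 5 + 1, with no two terms consecutive in the sequence.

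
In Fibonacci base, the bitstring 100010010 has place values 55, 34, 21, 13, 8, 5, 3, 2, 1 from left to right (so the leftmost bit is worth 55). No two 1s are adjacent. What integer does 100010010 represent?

65

Summing the place values of the 1 bits: 55 + 8 + 2 = 65.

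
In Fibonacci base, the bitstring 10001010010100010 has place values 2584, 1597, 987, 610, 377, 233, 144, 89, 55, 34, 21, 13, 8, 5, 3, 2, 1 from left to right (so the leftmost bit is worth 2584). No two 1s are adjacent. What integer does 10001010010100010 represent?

Summing the place values of the 1 bits: 2584 + 377 + 144 + 34 + 13 + 2 = 3154.

3154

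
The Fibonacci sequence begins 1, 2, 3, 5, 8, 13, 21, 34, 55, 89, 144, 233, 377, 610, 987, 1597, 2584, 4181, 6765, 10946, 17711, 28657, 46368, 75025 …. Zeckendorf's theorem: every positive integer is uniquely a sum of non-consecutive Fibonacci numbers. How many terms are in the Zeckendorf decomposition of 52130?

8

take 46368 (≤ 52130); 52130 − 46368 = 5762
take 4181 (≤ 5762); 5762 − 4181 = 1581
take 987 (≤ 1581); 1581 − 987 = 594
take 377 (≤ 594); 594 − 377 = 217
take 144 (≤ 217); 217 − 144 = 73
take 55 (≤ 73); 73 − 55 = 18
take 13 (≤ 18); 18 − 13 = 5
take 5 (≤ 5); 5 − 5 = 0
52130 = 46368 + 4181 + 987 + 377 + 144 + 55 + 13 + 5, which has 8 terms.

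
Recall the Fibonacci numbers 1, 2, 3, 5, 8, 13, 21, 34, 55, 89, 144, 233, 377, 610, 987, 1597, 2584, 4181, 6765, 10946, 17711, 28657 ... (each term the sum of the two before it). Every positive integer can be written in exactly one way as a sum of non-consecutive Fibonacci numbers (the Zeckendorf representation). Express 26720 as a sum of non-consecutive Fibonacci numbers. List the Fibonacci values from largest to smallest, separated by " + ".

17711 + 6765 + 1597 + 610 + 34 + 3

subtract 17711 from 26720: 9009 remains
subtract 6765 from 9009: 2244 remains
subtract 1597 from 2244: 647 remains
subtract 610 from 647: 37 remains
subtract 34 from 37: 3 remains
subtract 3 from 3: 0 remains
So 26720 = 17711 + 6765 + 1597 + 610 + 34 + 3, with no two terms consecutive in the sequence.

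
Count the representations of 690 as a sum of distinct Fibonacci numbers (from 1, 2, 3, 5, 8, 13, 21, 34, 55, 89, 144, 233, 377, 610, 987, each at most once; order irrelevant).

9

Starting from the Zeckendorf form and repeatedly splitting a term F_k into F_{k−1} + F_{k−2} (when neither is already used) reaches every representation.
690 = 610+55+21+3+1 = 610+55+13+8+3+1 = 377+233+55+21+3+1 = … (6 more), for 9 in all.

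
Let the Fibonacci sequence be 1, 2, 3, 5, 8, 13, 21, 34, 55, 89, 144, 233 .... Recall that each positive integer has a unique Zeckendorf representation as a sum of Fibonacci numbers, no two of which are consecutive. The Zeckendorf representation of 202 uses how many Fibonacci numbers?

Greedily peel off the largest Fibonacci term at each step:
largest Fibonacci ≤ 202 is 144; 202 − 144 = 58
largest Fibonacci ≤ 58 is 55; 58 − 55 = 3
largest Fibonacci ≤ 3 is 3; 3 − 3 = 0
202 = 144 + 55 + 3, which has 3 terms.

3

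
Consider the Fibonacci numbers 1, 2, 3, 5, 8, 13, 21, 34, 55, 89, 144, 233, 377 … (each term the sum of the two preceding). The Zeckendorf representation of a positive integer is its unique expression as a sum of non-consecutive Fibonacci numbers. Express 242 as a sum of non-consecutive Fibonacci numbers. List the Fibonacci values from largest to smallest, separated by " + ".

233 + 8 + 1

Repeatedly subtract the largest Fibonacci number that fits:
largest Fibonacci ≤ 242 is 233; 242 − 233 = 9
largest Fibonacci ≤ 9 is 8; 9 − 8 = 1
largest Fibonacci ≤ 1 is 1; 1 − 1 = 0
So 242 = 233 + 8 + 1, with no two terms consecutive in the sequence.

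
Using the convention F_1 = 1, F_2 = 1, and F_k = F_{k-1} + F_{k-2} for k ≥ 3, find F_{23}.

Iterating the recurrence up to F_{17} = 1597 and F_{16} = 987:
F_{18} = F_{17} + F_{16} = 1597 + 987 = 2584
F_{19} = F_{18} + F_{17} = 2584 + 1597 = 4181
F_{20} = F_{19} + F_{18} = 4181 + 2584 = 6765
F_{21} = F_{20} + F_{19} = 6765 + 4181 = 10946
F_{22} = F_{21} + F_{20} = 10946 + 6765 = 17711
F_{23} = F_{22} + F_{21} = 17711 + 10946 = 28657

28657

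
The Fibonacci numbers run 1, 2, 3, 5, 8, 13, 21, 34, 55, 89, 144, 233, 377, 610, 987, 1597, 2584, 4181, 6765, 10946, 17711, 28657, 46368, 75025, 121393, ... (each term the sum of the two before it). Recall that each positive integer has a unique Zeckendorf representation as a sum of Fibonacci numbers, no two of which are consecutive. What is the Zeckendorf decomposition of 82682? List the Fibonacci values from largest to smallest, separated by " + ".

75025 + 6765 + 610 + 233 + 34 + 13 + 2

Greedily peel off the largest Fibonacci term at each step:
75025 ≤ 82682 < 121393, so take 75025; remainder 7657
6765 ≤ 7657 < 10946, so take 6765; remainder 892
610 ≤ 892 < 987, so take 610; remainder 282
233 ≤ 282 < 377, so take 233; remainder 49
34 ≤ 49 < 55, so take 34; remainder 15
13 ≤ 15 < 21, so take 13; remainder 2
2 ≤ 2 < 3, so take 2; remainder 0
So 82682 = 75025 + 6765 + 610 + 233 + 34 + 13 + 2, with no two terms consecutive in the sequence.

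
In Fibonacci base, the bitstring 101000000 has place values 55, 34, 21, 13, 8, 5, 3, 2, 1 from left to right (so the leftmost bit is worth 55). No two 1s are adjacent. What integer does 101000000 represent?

76

Summing the place values of the 1 bits: 55 + 21 = 76.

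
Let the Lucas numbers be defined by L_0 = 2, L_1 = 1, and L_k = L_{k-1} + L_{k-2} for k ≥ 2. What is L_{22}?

39603

Iterating the recurrence up to L_{18} = 5778 and L_{17} = 3571:
L_{19} = L_{18} + L_{17} = 5778 + 3571 = 9349
L_{20} = L_{19} + L_{18} = 9349 + 5778 = 15127
L_{21} = L_{20} + L_{19} = 15127 + 9349 = 24476
L_{22} = L_{21} + L_{20} = 24476 + 15127 = 39603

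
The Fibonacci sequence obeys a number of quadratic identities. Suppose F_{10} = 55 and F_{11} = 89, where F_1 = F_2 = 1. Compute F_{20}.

6765

By the doubling identity F_{2k} = F_k(2F_{k+1} − F_k): F_{20} = 55·(2·89 − 55) = 55·123 = 6765.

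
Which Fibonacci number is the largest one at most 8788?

6765 ≤ 8788 < 10946, so the largest Fibonacci number not exceeding 8788 is 6765.

6765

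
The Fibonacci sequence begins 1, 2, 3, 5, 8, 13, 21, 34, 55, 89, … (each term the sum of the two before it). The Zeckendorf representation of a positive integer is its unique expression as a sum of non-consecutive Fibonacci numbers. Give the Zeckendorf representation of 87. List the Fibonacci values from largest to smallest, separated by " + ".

55 + 21 + 8 + 3

subtract 55 from 87: 32 remains
subtract 21 from 32: 11 remains
subtract 8 from 11: 3 remains
subtract 3 from 3: 0 remains
So 87 = 55 + 21 + 8 + 3, with no two terms consecutive in the sequence.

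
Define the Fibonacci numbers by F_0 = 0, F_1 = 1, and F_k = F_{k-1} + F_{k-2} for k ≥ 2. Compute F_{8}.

Iterating the recurrence up to F_{3} = 2 and F_{2} = 1:
F_{4} = F_{3} + F_{2} = 2 + 1 = 3
F_{5} = F_{4} + F_{3} = 3 + 2 = 5
F_{6} = F_{5} + F_{4} = 5 + 3 = 8
F_{7} = F_{6} + F_{5} = 8 + 5 = 13
F_{8} = F_{7} + F_{6} = 13 + 8 = 21

21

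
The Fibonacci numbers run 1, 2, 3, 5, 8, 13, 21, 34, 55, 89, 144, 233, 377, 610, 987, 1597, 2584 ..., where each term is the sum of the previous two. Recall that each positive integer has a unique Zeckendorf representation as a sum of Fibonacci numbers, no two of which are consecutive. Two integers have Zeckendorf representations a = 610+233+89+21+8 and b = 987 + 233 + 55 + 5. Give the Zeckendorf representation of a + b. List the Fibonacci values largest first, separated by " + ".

1597 + 610 + 34

The two numbers are 961 and 1280, so their sum is 2241.
take 1597 (≤ 2241); 2241 − 1597 = 644
take 610 (≤ 644); 644 − 610 = 34
take 34 (≤ 34); 34 − 34 = 0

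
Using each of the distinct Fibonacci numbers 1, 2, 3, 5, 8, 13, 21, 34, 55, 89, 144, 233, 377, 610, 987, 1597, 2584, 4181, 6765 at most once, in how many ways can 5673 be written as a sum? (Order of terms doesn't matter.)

48

5673 = 4181+987+377+89+34+5 = 4181+987+377+89+34+3+2 = 4181+987+377+89+21+13+5 = … (45 more), for 48 in all.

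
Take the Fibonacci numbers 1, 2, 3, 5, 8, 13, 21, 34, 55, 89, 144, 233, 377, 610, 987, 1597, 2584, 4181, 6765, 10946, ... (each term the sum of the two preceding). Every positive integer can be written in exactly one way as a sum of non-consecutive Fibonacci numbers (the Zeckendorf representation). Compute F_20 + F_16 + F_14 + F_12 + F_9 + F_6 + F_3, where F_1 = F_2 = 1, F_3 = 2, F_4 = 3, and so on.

F_20 + F_16 + F_14 + F_12 + F_9 + F_6 + F_3 = 6765 + 987 + 377 + 144 + 34 + 8 + 2 = 8317.

8317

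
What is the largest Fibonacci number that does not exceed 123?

89 ≤ 123 < 144, so the largest Fibonacci number not exceeding 123 is 89.

89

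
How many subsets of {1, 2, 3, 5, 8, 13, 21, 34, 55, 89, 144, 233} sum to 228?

9

Each representation comes from the Zeckendorf form by replacing some F_k with F_{k−1} + F_{k−2} where possible.
228 = 144+55+21+8 = 144+55+21+5+3 = 144+55+21+5+2+1 = 144+55+13+8+5+3 = 144+55+13+8+5+2+1 = … (4 more), for 9 in all.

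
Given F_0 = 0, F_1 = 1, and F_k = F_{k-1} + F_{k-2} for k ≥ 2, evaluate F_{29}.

Iterating the recurrence up to F_{21} = 10946 and F_{20} = 6765:
F_{22} = F_{21} + F_{20} = 10946 + 6765 = 17711
F_{23} = F_{22} + F_{21} = 17711 + 10946 = 28657
F_{24} = F_{23} + F_{22} = 28657 + 17711 = 46368
F_{25} = F_{24} + F_{23} = 46368 + 28657 = 75025
F_{26} = F_{25} + F_{24} = 75025 + 46368 = 121393
F_{27} = F_{26} + F_{25} = 121393 + 75025 = 196418
F_{28} = F_{27} + F_{26} = 196418 + 121393 = 317811
F_{29} = F_{28} + F_{27} = 317811 + 196418 = 514229

514229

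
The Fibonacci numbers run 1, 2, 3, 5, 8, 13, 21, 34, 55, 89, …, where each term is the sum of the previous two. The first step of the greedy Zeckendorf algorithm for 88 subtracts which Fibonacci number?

55 ≤ 88 < 89, so the largest Fibonacci number not exceeding 88 is 55.

55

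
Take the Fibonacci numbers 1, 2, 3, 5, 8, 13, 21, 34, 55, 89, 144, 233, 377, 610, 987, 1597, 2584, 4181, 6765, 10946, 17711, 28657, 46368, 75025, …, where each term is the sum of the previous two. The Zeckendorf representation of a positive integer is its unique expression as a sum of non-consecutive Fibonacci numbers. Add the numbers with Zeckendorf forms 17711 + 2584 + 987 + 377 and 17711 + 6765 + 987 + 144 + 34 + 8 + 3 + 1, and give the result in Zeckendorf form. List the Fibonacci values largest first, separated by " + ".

The two numbers are 21659 and 25653, so their sum is 47312.
largest Fibonacci ≤ 47312 is 46368; 47312 − 46368 = 944
largest Fibonacci ≤ 944 is 610; 944 − 610 = 334
largest Fibonacci ≤ 334 is 233; 334 − 233 = 101
largest Fibonacci ≤ 101 is 89; 101 − 89 = 12
largest Fibonacci ≤ 12 is 8; 12 − 8 = 4
largest Fibonacci ≤ 4 is 3; 4 − 3 = 1
largest Fibonacci ≤ 1 is 1; 1 − 1 = 0

46368 + 610 + 233 + 89 + 8 + 3 + 1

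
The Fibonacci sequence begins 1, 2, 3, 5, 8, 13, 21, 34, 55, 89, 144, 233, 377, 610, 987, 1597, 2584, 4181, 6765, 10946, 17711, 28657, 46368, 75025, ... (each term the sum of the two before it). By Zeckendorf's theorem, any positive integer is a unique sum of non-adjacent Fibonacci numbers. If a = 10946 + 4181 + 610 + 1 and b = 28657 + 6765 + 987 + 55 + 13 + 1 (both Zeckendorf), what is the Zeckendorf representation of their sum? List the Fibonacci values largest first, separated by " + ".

46368 + 4181 + 1597 + 55 + 13 + 2

The two numbers are 15738 and 36478, so their sum is 52216.
Greedily peel off the largest Fibonacci term at each step:
largest Fibonacci ≤ 52216 is 46368; 52216 − 46368 = 5848
largest Fibonacci ≤ 5848 is 4181; 5848 − 4181 = 1667
largest Fibonacci ≤ 1667 is 1597; 1667 − 1597 = 70
largest Fibonacci ≤ 70 is 55; 70 − 55 = 15
largest Fibonacci ≤ 15 is 13; 15 − 13 = 2
largest Fibonacci ≤ 2 is 2; 2 − 2 = 0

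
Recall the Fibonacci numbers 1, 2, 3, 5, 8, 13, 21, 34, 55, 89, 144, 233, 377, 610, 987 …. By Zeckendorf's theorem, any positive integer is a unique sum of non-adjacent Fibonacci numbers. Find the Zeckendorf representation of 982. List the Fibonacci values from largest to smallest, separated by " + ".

Greedily peel off the largest Fibonacci term at each step:
982: greatest Fibonacci not exceeding it is 610, leaving 372
372: greatest Fibonacci not exceeding it is 233, leaving 139
139: greatest Fibonacci not exceeding it is 89, leaving 50
50: greatest Fibonacci not exceeding it is 34, leaving 16
16: greatest Fibonacci not exceeding it is 13, leaving 3
3: greatest Fibonacci not exceeding it is 3, leaving 0
So 982 = 610 + 233 + 89 + 34 + 13 + 3, with no two terms consecutive in the sequence.

610 + 233 + 89 + 34 + 13 + 3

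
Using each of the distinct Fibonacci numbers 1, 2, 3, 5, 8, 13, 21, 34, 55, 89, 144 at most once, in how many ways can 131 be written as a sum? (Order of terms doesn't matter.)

Starting from the Zeckendorf form and repeatedly splitting a term F_k into F_{k−1} + F_{k−2} (when neither is already used) reaches every representation.
131 = 89+34+8 = 89+34+5+3 = 89+21+13+8 = 89+34+5+2+1 = 89+21+13+5+3 = … (4 more), for 9 in all.

9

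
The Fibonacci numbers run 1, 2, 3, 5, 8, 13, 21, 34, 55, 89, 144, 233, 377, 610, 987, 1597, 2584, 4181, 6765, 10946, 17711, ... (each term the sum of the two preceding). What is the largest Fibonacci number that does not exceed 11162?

10946

10946 ≤ 11162 < 17711, so the largest Fibonacci number not exceeding 11162 is 10946.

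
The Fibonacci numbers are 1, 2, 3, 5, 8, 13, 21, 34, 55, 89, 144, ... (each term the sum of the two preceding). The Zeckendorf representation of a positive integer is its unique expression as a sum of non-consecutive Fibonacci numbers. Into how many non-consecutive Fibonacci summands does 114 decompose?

4

largest Fibonacci ≤ 114 is 89; 114 − 89 = 25
largest Fibonacci ≤ 25 is 21; 25 − 21 = 4
largest Fibonacci ≤ 4 is 3; 4 − 3 = 1
largest Fibonacci ≤ 1 is 1; 1 − 1 = 0
114 = 89 + 21 + 3 + 1, which has 4 terms.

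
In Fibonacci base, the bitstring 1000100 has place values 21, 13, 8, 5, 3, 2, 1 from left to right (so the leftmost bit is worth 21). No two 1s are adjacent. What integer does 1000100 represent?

Summing the place values of the 1 bits: 21 + 3 = 24.

24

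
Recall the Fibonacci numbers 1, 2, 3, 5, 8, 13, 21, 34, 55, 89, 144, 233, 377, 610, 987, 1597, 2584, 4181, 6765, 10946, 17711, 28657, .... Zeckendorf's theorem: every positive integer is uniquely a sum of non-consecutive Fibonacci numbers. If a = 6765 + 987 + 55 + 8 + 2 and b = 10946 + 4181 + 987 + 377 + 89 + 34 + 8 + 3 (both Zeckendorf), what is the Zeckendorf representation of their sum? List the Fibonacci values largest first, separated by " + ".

17711 + 4181 + 1597 + 610 + 233 + 89 + 21

The two numbers are 7817 and 16625, so their sum is 24442.
24442 − 17711 = 6731
6731 − 4181 = 2550
2550 − 1597 = 953
953 − 610 = 343
343 − 233 = 110
110 − 89 = 21
21 − 21 = 0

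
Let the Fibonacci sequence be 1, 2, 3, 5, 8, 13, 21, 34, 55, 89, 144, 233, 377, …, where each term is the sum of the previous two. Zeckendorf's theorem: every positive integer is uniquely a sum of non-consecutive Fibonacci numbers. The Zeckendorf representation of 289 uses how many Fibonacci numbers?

Greedy algorithm:
take 233 (≤ 289); 289 − 233 = 56
take 55 (≤ 56); 56 − 55 = 1
take 1 (≤ 1); 1 − 1 = 0
289 = 233 + 55 + 1, which has 3 terms.

3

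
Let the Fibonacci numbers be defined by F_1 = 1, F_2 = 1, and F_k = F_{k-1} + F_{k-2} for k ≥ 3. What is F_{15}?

610

Iterating the recurrence up to F_{8} = 21 and F_{7} = 13:
F_{9} = F_{8} + F_{7} = 21 + 13 = 34
F_{10} = F_{9} + F_{8} = 34 + 21 = 55
F_{11} = F_{10} + F_{9} = 55 + 34 = 89
F_{12} = F_{11} + F_{10} = 89 + 55 = 144
F_{13} = F_{12} + F_{11} = 144 + 89 = 233
F_{14} = F_{13} + F_{12} = 233 + 144 = 377
F_{15} = F_{14} + F_{13} = 377 + 233 = 610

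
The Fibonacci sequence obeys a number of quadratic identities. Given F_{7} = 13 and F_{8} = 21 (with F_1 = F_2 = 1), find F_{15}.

610

By F_{2k+1} = F_k² + F_{k+1}²: F_{15} = 13² + 21² = 169 + 441 = 610.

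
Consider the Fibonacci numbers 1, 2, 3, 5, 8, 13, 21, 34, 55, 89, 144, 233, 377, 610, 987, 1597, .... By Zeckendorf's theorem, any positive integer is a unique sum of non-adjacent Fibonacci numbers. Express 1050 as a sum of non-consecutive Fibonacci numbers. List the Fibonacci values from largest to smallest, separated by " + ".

987 + 55 + 8

largest Fibonacci ≤ 1050 is 987; 1050 − 987 = 63
largest Fibonacci ≤ 63 is 55; 63 − 55 = 8
largest Fibonacci ≤ 8 is 8; 8 − 8 = 0
So 1050 = 987 + 55 + 8, with no two terms consecutive in the sequence.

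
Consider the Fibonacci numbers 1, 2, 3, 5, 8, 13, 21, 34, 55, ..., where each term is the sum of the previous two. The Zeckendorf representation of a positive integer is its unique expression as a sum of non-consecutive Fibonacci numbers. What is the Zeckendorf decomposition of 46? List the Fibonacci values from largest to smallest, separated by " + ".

34 + 8 + 3 + 1

subtract 34 from 46: 12 remains
subtract 8 from 12: 4 remains
subtract 3 from 4: 1 remains
subtract 1 from 1: 0 remains
So 46 = 34 + 8 + 3 + 1, with no two terms consecutive in the sequence.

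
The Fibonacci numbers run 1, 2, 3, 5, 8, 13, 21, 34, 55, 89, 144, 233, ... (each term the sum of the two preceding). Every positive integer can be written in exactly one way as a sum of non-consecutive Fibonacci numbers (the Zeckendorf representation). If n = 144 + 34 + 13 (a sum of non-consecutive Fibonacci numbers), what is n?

144 + 34 + 13 = 191.

191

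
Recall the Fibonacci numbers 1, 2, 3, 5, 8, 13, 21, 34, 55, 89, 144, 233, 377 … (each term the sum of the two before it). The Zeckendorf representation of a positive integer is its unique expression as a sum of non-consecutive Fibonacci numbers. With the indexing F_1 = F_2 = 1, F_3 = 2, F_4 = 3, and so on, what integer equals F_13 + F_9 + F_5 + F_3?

F_13 + F_9 + F_5 + F_3 = 233 + 34 + 5 + 2 = 274.

274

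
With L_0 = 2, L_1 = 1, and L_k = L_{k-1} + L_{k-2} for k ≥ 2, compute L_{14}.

Iterating the recurrence up to L_{9} = 76 and L_{8} = 47:
L_{10} = L_{9} + L_{8} = 76 + 47 = 123
L_{11} = L_{10} + L_{9} = 123 + 76 = 199
L_{12} = L_{11} + L_{10} = 199 + 123 = 322
L_{13} = L_{12} + L_{11} = 322 + 199 = 521
L_{14} = L_{13} + L_{12} = 521 + 322 = 843

843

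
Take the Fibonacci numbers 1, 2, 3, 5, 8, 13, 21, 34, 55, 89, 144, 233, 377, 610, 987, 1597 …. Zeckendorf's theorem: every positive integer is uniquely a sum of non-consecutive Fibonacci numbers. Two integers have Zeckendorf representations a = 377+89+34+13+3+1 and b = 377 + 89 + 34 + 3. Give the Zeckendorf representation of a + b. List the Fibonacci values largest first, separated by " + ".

The two numbers are 517 and 503, so their sum is 1020.
Repeatedly subtract the largest Fibonacci number that fits:
largest Fibonacci ≤ 1020 is 987; 1020 − 987 = 33
largest Fibonacci ≤ 33 is 21; 33 − 21 = 12
largest Fibonacci ≤ 12 is 8; 12 − 8 = 4
largest Fibonacci ≤ 4 is 3; 4 − 3 = 1
largest Fibonacci ≤ 1 is 1; 1 − 1 = 0

987 + 21 + 8 + 3 + 1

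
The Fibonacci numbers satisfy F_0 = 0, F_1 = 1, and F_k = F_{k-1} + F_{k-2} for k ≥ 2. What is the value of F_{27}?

Iterating the recurrence up to F_{19} = 4181 and F_{18} = 2584:
F_{20} = F_{19} + F_{18} = 4181 + 2584 = 6765
F_{21} = F_{20} + F_{19} = 6765 + 4181 = 10946
F_{22} = F_{21} + F_{20} = 10946 + 6765 = 17711
F_{23} = F_{22} + F_{21} = 17711 + 10946 = 28657
F_{24} = F_{23} + F_{22} = 28657 + 17711 = 46368
F_{25} = F_{24} + F_{23} = 46368 + 28657 = 75025
F_{26} = F_{25} + F_{24} = 75025 + 46368 = 121393
F_{27} = F_{26} + F_{25} = 121393 + 75025 = 196418

196418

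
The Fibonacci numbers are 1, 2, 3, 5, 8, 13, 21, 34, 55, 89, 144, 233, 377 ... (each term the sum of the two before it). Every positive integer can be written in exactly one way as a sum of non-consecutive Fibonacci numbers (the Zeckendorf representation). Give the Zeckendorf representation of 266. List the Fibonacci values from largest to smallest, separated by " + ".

233 + 21 + 8 + 3 + 1

266: greatest Fibonacci not exceeding it is 233, leaving 33
33: greatest Fibonacci not exceeding it is 21, leaving 12
12: greatest Fibonacci not exceeding it is 8, leaving 4
4: greatest Fibonacci not exceeding it is 3, leaving 1
1: greatest Fibonacci not exceeding it is 1, leaving 0
So 266 = 233 + 21 + 8 + 3 + 1, with no two terms consecutive in the sequence.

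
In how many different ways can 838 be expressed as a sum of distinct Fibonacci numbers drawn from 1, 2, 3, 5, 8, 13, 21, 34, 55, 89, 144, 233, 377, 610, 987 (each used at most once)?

Each representation comes from the Zeckendorf form by replacing some F_k with F_{k−1} + F_{k−2} where possible.
838 = 610+144+55+21+8 = 610+144+55+21+5+3 = 377+233+144+55+21+8 = 610+144+55+21+5+2+1 = 610+144+55+13+8+5+3 = … (13 more), for 18 in all.

18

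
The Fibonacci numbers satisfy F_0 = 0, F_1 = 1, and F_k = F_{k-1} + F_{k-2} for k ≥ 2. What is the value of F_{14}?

377

Iterating the recurrence up to F_{8} = 21 and F_{7} = 13:
F_{9} = F_{8} + F_{7} = 21 + 13 = 34
F_{10} = F_{9} + F_{8} = 34 + 21 = 55
F_{11} = F_{10} + F_{9} = 55 + 34 = 89
F_{12} = F_{11} + F_{10} = 89 + 55 = 144
F_{13} = F_{12} + F_{11} = 144 + 89 = 233
F_{14} = F_{13} + F_{12} = 233 + 144 = 377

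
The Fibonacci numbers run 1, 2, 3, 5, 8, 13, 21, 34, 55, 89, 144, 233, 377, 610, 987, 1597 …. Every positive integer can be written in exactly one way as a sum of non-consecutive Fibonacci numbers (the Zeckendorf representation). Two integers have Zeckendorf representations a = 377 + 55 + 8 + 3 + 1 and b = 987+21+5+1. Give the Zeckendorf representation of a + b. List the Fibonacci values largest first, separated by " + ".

The two numbers are 444 and 1014, so their sum is 1458.
Greedy algorithm:
subtract 987 from 1458: 471 remains
subtract 377 from 471: 94 remains
subtract 89 from 94: 5 remains
subtract 5 from 5: 0 remains

987 + 377 + 89 + 5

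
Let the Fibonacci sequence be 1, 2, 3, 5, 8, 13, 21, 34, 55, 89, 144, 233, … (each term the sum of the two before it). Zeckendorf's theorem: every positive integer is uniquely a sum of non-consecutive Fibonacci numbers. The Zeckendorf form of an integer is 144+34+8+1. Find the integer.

144+34+8+1 = 187.

187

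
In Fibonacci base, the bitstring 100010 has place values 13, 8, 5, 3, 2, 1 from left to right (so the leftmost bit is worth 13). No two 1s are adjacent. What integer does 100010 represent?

15

Summing the place values of the 1 bits: 13 + 2 = 15.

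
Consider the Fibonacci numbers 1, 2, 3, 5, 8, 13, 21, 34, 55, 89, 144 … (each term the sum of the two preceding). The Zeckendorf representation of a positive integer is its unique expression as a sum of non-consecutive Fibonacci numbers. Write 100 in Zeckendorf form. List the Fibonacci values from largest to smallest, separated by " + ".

89 + 8 + 3

Repeatedly subtract the largest Fibonacci number that fits:
subtract 89 from 100: 11 remains
subtract 8 from 11: 3 remains
subtract 3 from 3: 0 remains
So 100 = 89 + 8 + 3, with no two terms consecutive in the sequence.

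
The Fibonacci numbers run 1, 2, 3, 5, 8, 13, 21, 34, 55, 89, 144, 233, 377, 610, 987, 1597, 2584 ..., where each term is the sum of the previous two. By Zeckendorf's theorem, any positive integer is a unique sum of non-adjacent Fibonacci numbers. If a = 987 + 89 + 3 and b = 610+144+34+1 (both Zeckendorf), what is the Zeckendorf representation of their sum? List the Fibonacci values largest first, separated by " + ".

The two numbers are 1079 and 789, so their sum is 1868.
Greedy algorithm:
1868 − 1597 = 271
271 − 233 = 38
38 − 34 = 4
4 − 3 = 1
1 − 1 = 0

1597 + 233 + 34 + 3 + 1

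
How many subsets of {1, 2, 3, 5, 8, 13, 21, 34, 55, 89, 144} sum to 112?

6

112 = 89+21+2 = 89+13+8+2 = 55+34+21+2 = 89+13+5+3+2 = … (2 more), for 6 in all.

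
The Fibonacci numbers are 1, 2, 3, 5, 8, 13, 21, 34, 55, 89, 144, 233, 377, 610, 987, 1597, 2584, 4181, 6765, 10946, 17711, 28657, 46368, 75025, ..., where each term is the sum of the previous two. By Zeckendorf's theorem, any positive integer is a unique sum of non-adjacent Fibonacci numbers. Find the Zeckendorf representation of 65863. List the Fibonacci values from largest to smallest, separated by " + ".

largest Fibonacci ≤ 65863 is 46368; 65863 − 46368 = 19495
largest Fibonacci ≤ 19495 is 17711; 19495 − 17711 = 1784
largest Fibonacci ≤ 1784 is 1597; 1784 − 1597 = 187
largest Fibonacci ≤ 187 is 144; 187 − 144 = 43
largest Fibonacci ≤ 43 is 34; 43 − 34 = 9
largest Fibonacci ≤ 9 is 8; 9 − 8 = 1
largest Fibonacci ≤ 1 is 1; 1 − 1 = 0
So 65863 = 46368 + 17711 + 1597 + 144 + 34 + 8 + 1, with no two terms consecutive in the sequence.

46368 + 17711 + 1597 + 144 + 34 + 8 + 1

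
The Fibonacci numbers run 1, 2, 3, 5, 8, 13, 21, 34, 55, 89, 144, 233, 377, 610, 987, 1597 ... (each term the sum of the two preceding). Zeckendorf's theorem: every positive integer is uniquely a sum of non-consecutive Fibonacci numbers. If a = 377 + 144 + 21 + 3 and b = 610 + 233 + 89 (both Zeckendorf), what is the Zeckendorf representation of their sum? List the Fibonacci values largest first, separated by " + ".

987 + 377 + 89 + 21 + 3

The two numbers are 545 and 932, so their sum is 1477.
987 ≤ 1477 < 1597, so take 987; remainder 490
377 ≤ 490 < 610, so take 377; remainder 113
89 ≤ 113 < 144, so take 89; remainder 24
21 ≤ 24 < 34, so take 21; remainder 3
3 ≤ 3 < 5, so take 3; remainder 0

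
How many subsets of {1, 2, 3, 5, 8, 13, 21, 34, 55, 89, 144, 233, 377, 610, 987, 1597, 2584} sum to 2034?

Each representation comes from the Zeckendorf form by replacing some F_k with F_{k−1} + F_{k−2} where possible.
2034 = 1597+377+55+5 = 1597+377+55+3+2 = 1597+377+34+21+5 = 1597+233+144+55+5 = … (28 more), for 32 in all.

32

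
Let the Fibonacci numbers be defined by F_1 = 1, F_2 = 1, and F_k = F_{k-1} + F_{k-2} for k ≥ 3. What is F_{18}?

2584

Iterating the recurrence up to F_{11} = 89 and F_{10} = 55:
F_{12} = F_{11} + F_{10} = 89 + 55 = 144
F_{13} = F_{12} + F_{11} = 144 + 89 = 233
F_{14} = F_{13} + F_{12} = 233 + 144 = 377
F_{15} = F_{14} + F_{13} = 377 + 233 = 610
F_{16} = F_{15} + F_{14} = 610 + 377 = 987
F_{17} = F_{16} + F_{15} = 987 + 610 = 1597
F_{18} = F_{17} + F_{16} = 1597 + 987 = 2584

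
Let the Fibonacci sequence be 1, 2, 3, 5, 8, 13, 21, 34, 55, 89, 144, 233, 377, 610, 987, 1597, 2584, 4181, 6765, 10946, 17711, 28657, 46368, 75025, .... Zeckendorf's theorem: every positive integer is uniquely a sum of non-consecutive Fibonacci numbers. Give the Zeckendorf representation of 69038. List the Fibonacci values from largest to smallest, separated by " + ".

Greedy algorithm:
take 46368 (≤ 69038); 69038 − 46368 = 22670
take 17711 (≤ 22670); 22670 − 17711 = 4959
take 4181 (≤ 4959); 4959 − 4181 = 778
take 610 (≤ 778); 778 − 610 = 168
take 144 (≤ 168); 168 − 144 = 24
take 21 (≤ 24); 24 − 21 = 3
take 3 (≤ 3); 3 − 3 = 0
So 69038 = 46368 + 17711 + 4181 + 610 + 144 + 21 + 3, with no two terms consecutive in the sequence.

46368 + 17711 + 4181 + 610 + 144 + 21 + 3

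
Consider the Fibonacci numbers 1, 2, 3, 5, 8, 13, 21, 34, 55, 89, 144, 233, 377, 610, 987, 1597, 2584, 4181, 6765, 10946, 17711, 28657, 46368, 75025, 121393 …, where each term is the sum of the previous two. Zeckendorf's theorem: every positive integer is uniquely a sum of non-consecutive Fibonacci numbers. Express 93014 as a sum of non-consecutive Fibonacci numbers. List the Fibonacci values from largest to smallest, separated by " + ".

75025 + 17711 + 233 + 34 + 8 + 3

Greedy algorithm:
93014: greatest Fibonacci not exceeding it is 75025, leaving 17989
17989: greatest Fibonacci not exceeding it is 17711, leaving 278
278: greatest Fibonacci not exceeding it is 233, leaving 45
45: greatest Fibonacci not exceeding it is 34, leaving 11
11: greatest Fibonacci not exceeding it is 8, leaving 3
3: greatest Fibonacci not exceeding it is 3, leaving 0
So 93014 = 75025 + 17711 + 233 + 34 + 8 + 3, with no two terms consecutive in the sequence.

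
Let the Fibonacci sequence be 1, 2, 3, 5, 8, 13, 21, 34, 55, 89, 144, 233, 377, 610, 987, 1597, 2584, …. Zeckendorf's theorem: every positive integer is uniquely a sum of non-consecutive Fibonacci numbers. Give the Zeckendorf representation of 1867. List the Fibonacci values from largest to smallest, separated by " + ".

Greedy algorithm:
1867 − 1597 = 270
270 − 233 = 37
37 − 34 = 3
3 − 3 = 0
So 1867 = 1597 + 233 + 34 + 3, with no two terms consecutive in the sequence.

1597 + 233 + 34 + 3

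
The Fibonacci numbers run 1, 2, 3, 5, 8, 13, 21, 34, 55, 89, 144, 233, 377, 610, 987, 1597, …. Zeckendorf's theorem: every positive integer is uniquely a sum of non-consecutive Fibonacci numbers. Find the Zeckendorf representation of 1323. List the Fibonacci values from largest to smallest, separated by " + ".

987 + 233 + 89 + 13 + 1

1323: greatest Fibonacci not exceeding it is 987, leaving 336
336: greatest Fibonacci not exceeding it is 233, leaving 103
103: greatest Fibonacci not exceeding it is 89, leaving 14
14: greatest Fibonacci not exceeding it is 13, leaving 1
1: greatest Fibonacci not exceeding it is 1, leaving 0
So 1323 = 987 + 233 + 89 + 13 + 1, with no two terms consecutive in the sequence.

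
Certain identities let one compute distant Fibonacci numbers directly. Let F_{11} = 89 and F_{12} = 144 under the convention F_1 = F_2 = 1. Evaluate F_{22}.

By the doubling identity F_{2k} = F_k(2F_{k+1} − F_k): F_{22} = 89·(2·144 − 89) = 89·199 = 17711.

17711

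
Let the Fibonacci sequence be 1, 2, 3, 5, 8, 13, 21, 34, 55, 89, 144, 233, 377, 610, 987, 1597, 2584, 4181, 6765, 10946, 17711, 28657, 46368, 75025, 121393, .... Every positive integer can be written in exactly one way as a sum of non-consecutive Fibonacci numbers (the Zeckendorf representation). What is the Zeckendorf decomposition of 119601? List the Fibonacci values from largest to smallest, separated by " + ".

75025 + 28657 + 10946 + 4181 + 610 + 144 + 34 + 3 + 1

Repeatedly subtract the largest Fibonacci number that fits:
119601 − 75025 = 44576
44576 − 28657 = 15919
15919 − 10946 = 4973
4973 − 4181 = 792
792 − 610 = 182
182 − 144 = 38
38 − 34 = 4
4 − 3 = 1
1 − 1 = 0
So 119601 = 75025 + 28657 + 10946 + 4181 + 610 + 144 + 34 + 3 + 1, with no two terms consecutive in the sequence.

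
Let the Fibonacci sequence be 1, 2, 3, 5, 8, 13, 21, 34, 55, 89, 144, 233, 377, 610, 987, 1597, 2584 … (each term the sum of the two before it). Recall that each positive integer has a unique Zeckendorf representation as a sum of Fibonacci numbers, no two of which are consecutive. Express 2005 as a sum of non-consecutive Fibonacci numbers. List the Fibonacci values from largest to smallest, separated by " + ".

2005: greatest Fibonacci not exceeding it is 1597, leaving 408
408: greatest Fibonacci not exceeding it is 377, leaving 31
31: greatest Fibonacci not exceeding it is 21, leaving 10
10: greatest Fibonacci not exceeding it is 8, leaving 2
2: greatest Fibonacci not exceeding it is 2, leaving 0
So 2005 = 1597 + 377 + 21 + 8 + 2, with no two terms consecutive in the sequence.

1597 + 377 + 21 + 8 + 2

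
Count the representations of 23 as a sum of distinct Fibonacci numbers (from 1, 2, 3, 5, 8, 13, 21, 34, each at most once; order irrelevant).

Starting from the Zeckendorf form and repeatedly splitting a term F_k into F_{k−1} + F_{k−2} (when neither is already used) reaches every representation.
23 = 21+2 = 13+8+2 = 13+5+3+2 — 3 representations.

3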